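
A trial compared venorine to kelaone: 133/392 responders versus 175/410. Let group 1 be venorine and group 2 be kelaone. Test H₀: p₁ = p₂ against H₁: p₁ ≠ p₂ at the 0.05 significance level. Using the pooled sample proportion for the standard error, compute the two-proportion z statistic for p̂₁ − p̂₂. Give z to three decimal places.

p̂₁ = 133/392 = 0.33929, p̂₂ = 175/410 = 0.42683.
Pooled p̂ = (133+175)/(392+410) = 308/802 = 0.38404.
SE = √(p̂(1−p̂)(1/n₁+1/n₂)) = √(0.38404·0.61596·0.00499004) = √(0.00118041) = 0.03436.
z = (0.33929 − 0.42683)/0.03436 = -0.08754/0.03436 = -2.548.
Two-sided p-value ≈ 2·Φ(−2.548) = 0.0108, so at α = 0.05 we reject H₀.

z = -2.548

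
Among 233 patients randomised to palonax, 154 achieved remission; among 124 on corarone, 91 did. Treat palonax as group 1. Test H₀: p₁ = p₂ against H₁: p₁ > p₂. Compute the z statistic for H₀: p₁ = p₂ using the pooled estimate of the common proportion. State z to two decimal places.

z = -1.41

p̂₁ = 154/233 ≈ 0.6609, p̂₂ = 91/124 ≈ 0.7339.
Pooled p̂ = (154+91)/(233+124) = 245/357 = 0.6863.
SE = √(p̂(1−p̂)(1/n₁+1/n₂)) = √(0.6863·0.3137·0.0123564) = √(0.00266035) = 0.0516.
z = (0.6609 − 0.7339)/0.0516 = -0.0730/0.0516 = -1.41.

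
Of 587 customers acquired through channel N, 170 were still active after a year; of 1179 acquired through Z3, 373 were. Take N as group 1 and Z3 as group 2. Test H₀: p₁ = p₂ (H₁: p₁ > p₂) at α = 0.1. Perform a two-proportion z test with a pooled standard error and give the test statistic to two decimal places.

z = -1.15

p̂₁ = 170/587 = 0.2896, p̂₂ = 373/1179 = 0.3164.
Pooled p̂ = (170+373)/(587+1179) = 543/1766 = 0.3075.
SE = √(0.212934 × 0.00255175) = 0.0233.
z = (0.2896 − 0.3164)/0.0233 = -0.0268/0.0233 = -1.15.
p-value = P(Z > -1.148) ≈ 0.8745. With α = 0.1, fail to reject H₀.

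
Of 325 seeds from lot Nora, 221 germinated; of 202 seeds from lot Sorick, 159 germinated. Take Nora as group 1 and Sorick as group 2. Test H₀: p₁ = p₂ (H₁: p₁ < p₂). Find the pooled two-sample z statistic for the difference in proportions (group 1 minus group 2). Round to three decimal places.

z = -2.666

p̂₁ = 221/325 ≈ 0.68000, p̂₂ = 159/202 ≈ 0.78713.
Pooled p̂ = (221+159)/(325+202) = 380/527 = 0.72106.
SE = √(p̂(1−p̂)(1/n₁+1/n₂)) = √(0.72106·0.27894·0.00802742) = √(0.00161457) = 0.04018.
z = (0.68000 − 0.78713)/0.04018 = -0.10713/0.04018 = -2.666.
p-value = P(Z < -2.666) ≈ 0.0038.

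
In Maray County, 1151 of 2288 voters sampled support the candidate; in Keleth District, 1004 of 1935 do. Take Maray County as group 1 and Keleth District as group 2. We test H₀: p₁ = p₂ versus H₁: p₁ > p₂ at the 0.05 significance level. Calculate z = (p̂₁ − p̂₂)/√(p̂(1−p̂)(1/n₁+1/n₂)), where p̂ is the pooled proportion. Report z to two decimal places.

z = -1.02

p̂₁ = 1151/2288 ≈ 0.50306, p̂₂ = 1004/1935 ≈ 0.51886.
Pooled p̂ = (1151+1004)/(2288+1935) = 2155/4223 = 0.51030.
SE = √(p̂(1−p̂)(1/n₁+1/n₂)) = √(0.51030·0.48970·0.000953859) = √(0.000238363) = 0.01544.
z = (0.50306 − 0.51886)/0.01544 = -0.01580/0.01544 = -1.02.
p-value = P(Z > -1.024) ≈ 0.8470, so at α = 0.05 we fail to reject H₀.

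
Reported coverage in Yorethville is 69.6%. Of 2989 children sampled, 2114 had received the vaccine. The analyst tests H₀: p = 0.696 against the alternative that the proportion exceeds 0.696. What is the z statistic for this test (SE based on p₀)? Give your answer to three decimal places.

p̂ = 2114/2989 = 0.707260.
SE = √(p₀(1−p₀)/n) = √(0.21158/2989) = 0.008414.
z = (0.707260 − 0.696)/0.008414 = 0.011260/0.008414 = 1.338.

z = 1.338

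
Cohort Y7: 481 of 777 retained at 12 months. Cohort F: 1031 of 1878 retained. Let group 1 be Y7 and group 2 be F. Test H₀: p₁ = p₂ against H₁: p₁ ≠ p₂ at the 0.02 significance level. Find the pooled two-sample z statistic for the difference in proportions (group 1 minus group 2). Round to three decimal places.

p̂₁ = 481/777 ≈ 0.61905, p̂₂ = 1031/1878 ≈ 0.54899.
Pooled p̂ = (481+1031)/(777+1878) = 1512/2655 = 0.56949.
SE = √(p̂(1−p̂)(1/n₁+1/n₂)) = √(0.56949·0.43051·0.00181948) = √(0.000446084) = 0.02112.
z = (0.61905 − 0.54899)/0.02112 = 0.07006/0.02112 = 3.317.
Two-sided p-value ≈ 2·Φ(−3.317) = 0.0009, so at α = 0.02 we reject H₀.

z = 3.317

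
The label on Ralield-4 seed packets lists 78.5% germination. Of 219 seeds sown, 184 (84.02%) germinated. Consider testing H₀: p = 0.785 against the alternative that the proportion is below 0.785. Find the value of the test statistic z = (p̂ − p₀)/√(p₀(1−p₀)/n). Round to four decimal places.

z = 1.9878

p̂ = 184/219 = 0.840183.
Under H₀, SE = √(0.785·0.215/219) = √(0.000770662) = 0.027761.
z = (0.840183 − 0.785)/0.027761 = 0.055183/0.027761 = 1.9878.
p-value = P(Z < 1.988) ≈ 0.9766.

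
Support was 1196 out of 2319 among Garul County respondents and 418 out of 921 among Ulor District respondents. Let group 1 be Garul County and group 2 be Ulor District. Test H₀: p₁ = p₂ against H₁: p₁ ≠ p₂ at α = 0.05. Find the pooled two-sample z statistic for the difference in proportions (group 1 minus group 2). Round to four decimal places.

p̂₁ = 1196/2319 ≈ 0.515740, p̂₂ = 418/921 ≈ 0.453855.
Pooled p̂ = (1196+418)/(2319+921) = 1614/3240 = 0.498148.
SE = √(p̂(1−p̂)(1/n₁+1/n₂)) = √(0.498148·0.501852·0.001517) = √(0.000379244) = 0.019474.
z = (0.515740 − 0.453855)/0.019474 = 0.061885/0.019474 = 3.1778.
Two-sided p-value ≈ 2·Φ(−3.178) = 0.0015, so at α = 0.05 we reject H₀.

z = 3.1778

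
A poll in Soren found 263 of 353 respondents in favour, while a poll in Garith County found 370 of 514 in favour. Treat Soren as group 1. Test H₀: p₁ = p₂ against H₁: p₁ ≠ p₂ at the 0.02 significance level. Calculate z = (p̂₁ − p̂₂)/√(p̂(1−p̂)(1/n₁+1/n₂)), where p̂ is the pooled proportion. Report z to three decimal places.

p̂₁ = 263/353 ≈ 0.74504, p̂₂ = 370/514 ≈ 0.71984.
Pooled p̂ = (263+370)/(353+514) = 633/867 = 0.73010.
SE = √(0.197052 × 0.00477839) = 0.03069.
z = (0.74504 − 0.71984)/0.03069 = 0.02520/0.03069 = 0.821.
p-value = 2·P(Z > 0.821) ≈ 0.4115; since p > α = 0.02, fail to reject H₀.

z = 0.821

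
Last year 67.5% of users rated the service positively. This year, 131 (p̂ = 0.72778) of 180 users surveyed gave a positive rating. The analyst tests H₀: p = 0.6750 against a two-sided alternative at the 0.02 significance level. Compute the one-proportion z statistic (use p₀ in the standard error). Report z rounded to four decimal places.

p̂ = 131/180 ≈ 0.727778.
Standard error under H₀: √(0.675×0.325/180) = 0.034911.
z = (0.727778 − 0.675)/0.034911 = 0.052778/0.034911 = 1.5118.
Two-sided p-value ≈ 2·Φ(−1.512) = 0.1306, so at α = 0.02 we fail to reject H₀.

z = 1.5118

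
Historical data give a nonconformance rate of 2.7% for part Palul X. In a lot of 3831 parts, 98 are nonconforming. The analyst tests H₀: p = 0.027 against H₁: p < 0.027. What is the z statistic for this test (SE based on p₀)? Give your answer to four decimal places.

p̂ = 98/3831 ≈ 0.02558079.
Under H₀, SE = √(0.027·0.973/3831) = √(6.85748e-06) = 0.00261868.
z = (0.02558079 − 0.027)/0.00261868 = -0.00141921/0.00261868 = -0.5420.

z = -0.5420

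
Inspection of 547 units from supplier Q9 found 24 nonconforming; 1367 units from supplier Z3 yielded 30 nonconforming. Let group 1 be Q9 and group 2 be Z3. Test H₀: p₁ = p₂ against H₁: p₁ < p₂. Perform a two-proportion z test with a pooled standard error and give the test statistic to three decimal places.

z = 2.618

p̂₁ = 24/547 ≈ 0.043876, p̂₂ = 30/1367 ≈ 0.021946.
Pooled p̂ = (24+30)/(547+1367) = 54/1914 = 0.028213.
SE = √(p̂(1−p̂)(1/n₁+1/n₂)) = √(0.028213·0.971787·0.00255968) = √(7.01793e-05) = 0.008377.
z = (0.043876 − 0.021946)/0.008377 = 0.021930/0.008377 = 2.618.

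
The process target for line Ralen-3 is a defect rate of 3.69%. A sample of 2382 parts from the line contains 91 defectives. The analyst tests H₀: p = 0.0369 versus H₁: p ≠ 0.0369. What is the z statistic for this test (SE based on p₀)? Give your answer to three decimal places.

z = 0.337

p̂ = 91/2382 = 0.03820.
SE = √(p₀(1−p₀)/n) = √(0.035538/2382) = 0.00386.
z = (0.03820 − 0.0369)/0.00386 = 0.00130/0.00386 = 0.337.
Two-sided p-value ≈ 2·Φ(−0.337) = 0.7358.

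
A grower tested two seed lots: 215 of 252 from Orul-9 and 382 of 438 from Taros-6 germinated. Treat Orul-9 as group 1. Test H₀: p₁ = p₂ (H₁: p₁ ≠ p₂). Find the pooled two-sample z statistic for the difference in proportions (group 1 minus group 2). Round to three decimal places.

p̂₁ = 215/252 = 0.85317, p̂₂ = 382/438 = 0.87215.
Pooled p̂ = (215+382)/(252+438) = 597/690 = 0.86522.
SE = √(0.116616 × 0.00625136) = 0.02700.
z = (0.85317 − 0.87215)/0.02700 = -0.01898/0.02700 = -0.703.

z = -0.703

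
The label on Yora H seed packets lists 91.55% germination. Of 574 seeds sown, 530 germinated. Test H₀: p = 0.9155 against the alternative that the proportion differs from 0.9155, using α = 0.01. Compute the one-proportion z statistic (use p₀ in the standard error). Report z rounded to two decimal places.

z = 0.68

p̂ = 530/574 ≈ 0.92334.
SE = √(p₀(1−p₀)/n) = √(0.07736/574) = 0.01161.
z = (0.92334 − 0.9155)/0.01161 = 0.00784/0.01161 = 0.68.
p-value = 2·P(Z > 0.676) ≈ 0.4992. With α = 0.01, fail to reject H₀.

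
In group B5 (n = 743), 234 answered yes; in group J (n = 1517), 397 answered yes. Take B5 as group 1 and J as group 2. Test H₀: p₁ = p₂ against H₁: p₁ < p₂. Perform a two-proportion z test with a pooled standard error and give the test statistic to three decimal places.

p̂₁ = 234/743 ≈ 0.31494, p̂₂ = 397/1517 ≈ 0.26170.
Pooled p̂ = (234+397)/(743+1517) = 631/2260 = 0.27920.
SE = √(0.201249 × 0.00200509) = 0.02009.
z = (0.31494 − 0.26170)/0.02009 = 0.05324/0.02009 = 2.650.
p-value = P(Z < 2.650) ≈ 0.9960.

z = 2.650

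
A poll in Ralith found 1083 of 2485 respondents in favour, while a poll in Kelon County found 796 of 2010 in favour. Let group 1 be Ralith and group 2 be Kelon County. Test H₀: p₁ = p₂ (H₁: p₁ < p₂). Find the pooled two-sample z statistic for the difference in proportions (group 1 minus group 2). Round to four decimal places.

z = 2.6895

p̂₁ = 1083/2485 ≈ 0.4358149, p̂₂ = 796/2010 ≈ 0.3960199.
Pooled p̂ = (1083+796)/(2485+2010) = 1879/4495 = 0.4180200.
SE = √(0.243279 × 0.000899927) = 0.0147964.
z = (0.4358149 − 0.3960199)/0.0147964 = 0.0397950/0.0147964 = 2.6895.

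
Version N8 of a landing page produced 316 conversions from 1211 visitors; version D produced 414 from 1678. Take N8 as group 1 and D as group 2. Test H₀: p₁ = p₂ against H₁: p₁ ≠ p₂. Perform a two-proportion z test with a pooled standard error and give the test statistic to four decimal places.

z = 0.8678

p̂₁ = 316/1211 ≈ 0.260941, p̂₂ = 414/1678 ≈ 0.246722.
Pooled p̂ = (316+414)/(1211+1678) = 730/2889 = 0.252683.
SE = √(p̂(1−p̂)(1/n₁+1/n₂)) = √(0.252683·0.747317·0.00142171) = √(0.000268468) = 0.016385.
z = (0.260941 − 0.246722)/0.016385 = 0.014219/0.016385 = 0.8678.
Two-sided p-value ≈ 2·Φ(−0.868) = 0.3855.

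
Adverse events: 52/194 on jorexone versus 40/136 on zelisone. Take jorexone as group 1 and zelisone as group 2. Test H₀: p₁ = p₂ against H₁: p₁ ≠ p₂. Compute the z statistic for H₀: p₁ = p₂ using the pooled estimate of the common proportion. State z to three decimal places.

p̂₁ = 52/194 = 0.26804, p̂₂ = 40/136 = 0.29412.
Pooled p̂ = (52+40)/(194+136) = 92/330 = 0.27879.
SE = √(p̂(1−p̂)(1/n₁+1/n₂)) = √(0.27879·0.72121·0.0125076) = √(0.00251484) = 0.05015.
z = (0.26804 − 0.29412)/0.05015 = -0.02608/0.05015 = -0.520.
p-value = 2·P(Z > 0.520) ≈ 0.6031.

z = -0.520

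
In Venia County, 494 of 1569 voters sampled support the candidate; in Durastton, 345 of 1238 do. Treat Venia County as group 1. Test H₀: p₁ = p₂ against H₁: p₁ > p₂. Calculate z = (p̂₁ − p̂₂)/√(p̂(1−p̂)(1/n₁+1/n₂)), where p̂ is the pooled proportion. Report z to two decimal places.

z = 2.08

p̂₁ = 494/1569 ≈ 0.3149, p̂₂ = 345/1238 ≈ 0.2787.
Pooled p̂ = (494+345)/(1569+1238) = 839/2807 = 0.2989.
SE = √(0.209557 × 0.0014451) = 0.0174.
z = (0.3149 − 0.2787)/0.0174 = 0.0362/0.0174 = 2.08.
p-value = P(Z > 2.079) ≈ 0.0188.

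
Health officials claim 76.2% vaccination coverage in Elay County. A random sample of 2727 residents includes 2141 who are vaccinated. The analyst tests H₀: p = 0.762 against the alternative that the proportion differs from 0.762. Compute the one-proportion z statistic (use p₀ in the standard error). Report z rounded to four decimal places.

p̂ = 2141/2727 ≈ 0.785112.
Under H₀, SE = √(0.762·0.238/2727) = √(6.65039e-05) = 0.008155.
z = (0.785112 − 0.762)/0.008155 = 0.023112/0.008155 = 2.8341.
Two-sided p-value ≈ 2·Φ(−2.834) = 0.0046.

z = 2.8341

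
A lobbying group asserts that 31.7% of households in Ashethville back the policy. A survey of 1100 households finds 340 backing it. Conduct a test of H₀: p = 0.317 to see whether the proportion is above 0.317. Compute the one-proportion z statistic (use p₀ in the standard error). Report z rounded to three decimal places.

p̂ = 340/1100 = 0.30909.
Under H₀, SE = √(0.317·0.683/1100) = √(0.000196828) = 0.01403.
z = (0.30909 − 0.317)/0.01403 = -0.00791/0.01403 = -0.564.

z = -0.564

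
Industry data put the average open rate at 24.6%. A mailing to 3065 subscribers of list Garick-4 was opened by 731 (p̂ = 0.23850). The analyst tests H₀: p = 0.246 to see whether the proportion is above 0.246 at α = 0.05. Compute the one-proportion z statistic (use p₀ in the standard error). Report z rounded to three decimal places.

z = -0.964

p̂ = 731/3065 ≈ 0.23850.
Standard error under H₀: √(0.246×0.754/3065) = 0.00778.
z = (0.23850 − 0.246)/0.00778 = -0.00750/0.00778 = -0.964.
p-value = P(Z > -0.964) ≈ 0.8325, so at α = 0.05 we fail to reject H₀.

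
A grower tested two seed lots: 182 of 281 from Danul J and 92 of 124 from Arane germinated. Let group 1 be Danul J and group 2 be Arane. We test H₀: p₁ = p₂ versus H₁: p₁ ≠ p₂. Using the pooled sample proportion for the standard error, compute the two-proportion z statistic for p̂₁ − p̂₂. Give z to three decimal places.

p̂₁ = 182/281 = 0.64769, p̂₂ = 92/124 = 0.74194.
Pooled p̂ = (182+92)/(281+124) = 274/405 = 0.67654.
SE = √(0.218832 × 0.0116232) = 0.05043.
z = (0.64769 − 0.74194)/0.05043 = -0.09425/0.05043 = -1.869.

z = -1.869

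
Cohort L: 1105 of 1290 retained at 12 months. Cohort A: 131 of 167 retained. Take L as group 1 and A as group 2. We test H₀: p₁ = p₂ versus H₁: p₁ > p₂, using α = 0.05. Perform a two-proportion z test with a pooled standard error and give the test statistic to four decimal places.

z = 2.4460

p̂₁ = 1105/1290 ≈ 0.856589, p̂₂ = 131/167 ≈ 0.784431.
Pooled p̂ = (1105+131)/(1290+167) = 1236/1457 = 0.848318.
SE = √(0.128674 × 0.00676322) = 0.029500.
z = (0.856589 − 0.784431)/0.029500 = 0.072158/0.029500 = 2.4460.
p-value = P(Z > 2.446) ≈ 0.0072. With α = 0.05, reject H₀.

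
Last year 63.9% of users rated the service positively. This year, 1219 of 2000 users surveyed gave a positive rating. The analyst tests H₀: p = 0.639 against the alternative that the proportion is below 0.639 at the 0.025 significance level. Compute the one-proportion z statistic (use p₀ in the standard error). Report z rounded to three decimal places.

p̂ = 1219/2000 = 0.60950.
Under H₀, SE = √(0.639·0.361/2000) = √(0.000115339) = 0.01074.
z = (0.60950 − 0.639)/0.01074 = -0.02950/0.01074 = -2.747.
p-value = P(Z < -2.747) ≈ 0.0030, so at α = 0.025 we reject H₀.

z = -2.747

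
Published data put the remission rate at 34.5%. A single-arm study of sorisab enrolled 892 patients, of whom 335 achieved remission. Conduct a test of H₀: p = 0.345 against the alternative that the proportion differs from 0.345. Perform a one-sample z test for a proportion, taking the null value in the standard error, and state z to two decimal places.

z = 1.92

p̂ = 335/892 ≈ 0.3756.
SE = √(p₀(1−p₀)/n) = √(0.22597/892) = 0.0159.
z = (0.3756 − 0.345)/0.0159 = 0.0306/0.0159 = 1.92.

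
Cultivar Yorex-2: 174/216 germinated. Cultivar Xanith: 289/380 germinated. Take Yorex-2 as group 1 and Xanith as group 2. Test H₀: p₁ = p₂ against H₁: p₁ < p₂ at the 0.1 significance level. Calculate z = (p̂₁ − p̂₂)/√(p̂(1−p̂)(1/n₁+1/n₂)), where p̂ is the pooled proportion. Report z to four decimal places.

z = 1.2692

p̂₁ = 174/216 = 0.805556, p̂₂ = 289/380 = 0.760526.
Pooled p̂ = (174+289)/(216+380) = 463/596 = 0.776846.
SE = √(0.173356 × 0.00726121) = 0.035479.
z = (0.805556 − 0.760526)/0.035479 = 0.045030/0.035479 = 1.2692.
p-value = P(Z < 1.269) ≈ 0.8978; since p > α = 0.1, fail to reject H₀.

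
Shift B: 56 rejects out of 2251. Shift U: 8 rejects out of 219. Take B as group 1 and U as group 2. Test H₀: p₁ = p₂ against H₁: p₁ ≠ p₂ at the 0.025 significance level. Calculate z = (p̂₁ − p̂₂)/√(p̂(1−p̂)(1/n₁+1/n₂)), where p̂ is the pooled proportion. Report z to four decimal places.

p̂₁ = 56/2251 = 0.024878, p̂₂ = 8/219 = 0.036530.
Pooled p̂ = (56+8)/(2251+219) = 64/2470 = 0.025911.
SE = √(0.0252396 × 0.00501046) = 0.011246.
z = (0.024878 − 0.036530)/0.011246 = -0.011652/0.011246 = -1.0361.
Two-sided p-value ≈ 2·Φ(−1.036) = 0.3001, so at α = 0.025 we fail to reject H₀.

z = -1.0361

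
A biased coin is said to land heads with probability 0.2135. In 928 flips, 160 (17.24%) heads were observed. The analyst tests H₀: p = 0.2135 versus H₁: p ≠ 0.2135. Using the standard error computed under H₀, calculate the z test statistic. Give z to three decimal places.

p̂ = 160/928 ≈ 0.172414.
Standard error under H₀: √(0.2135×0.7865/928) = 0.013452.
z = (0.172414 − 0.2135)/0.013452 = -0.041086/0.013452 = -3.054.

z = -3.054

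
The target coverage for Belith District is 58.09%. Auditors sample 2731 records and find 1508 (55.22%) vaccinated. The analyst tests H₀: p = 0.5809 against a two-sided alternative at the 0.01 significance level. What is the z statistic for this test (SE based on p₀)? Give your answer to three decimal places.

p̂ = 1508/2731 ≈ 0.55218.
SE = √(p₀(1−p₀)/n) = √(0.24346/2731) = 0.00944.
z = (0.55218 − 0.5809)/0.00944 = -0.02872/0.00944 = -3.042.
p-value = 2·P(Z > 3.042) ≈ 0.0024, so at α = 0.01 we reject H₀.

z = -3.042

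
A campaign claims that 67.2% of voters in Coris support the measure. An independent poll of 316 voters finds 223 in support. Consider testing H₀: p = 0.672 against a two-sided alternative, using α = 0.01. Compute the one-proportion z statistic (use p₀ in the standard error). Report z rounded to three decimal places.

p̂ = 223/316 = 0.70570.
SE = √(p₀(1−p₀)/n) = √(0.22042/316) = 0.02641.
z = (0.70570 − 0.672)/0.02641 = 0.03370/0.02641 = 1.276.
Two-sided p-value ≈ 2·Φ(−1.276) = 0.2020; since p > α = 0.01, fail to reject H₀.

z = 1.276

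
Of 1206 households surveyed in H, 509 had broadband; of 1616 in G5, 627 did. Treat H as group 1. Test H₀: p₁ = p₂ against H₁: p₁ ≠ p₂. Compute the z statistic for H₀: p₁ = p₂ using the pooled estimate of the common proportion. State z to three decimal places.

p̂₁ = 509/1206 ≈ 0.42206, p̂₂ = 627/1616 ≈ 0.38800.
Pooled p̂ = (509+627)/(1206+1616) = 1136/2822 = 0.40255.
SE = √(0.240504 × 0.001448) = 0.01866.
z = (0.42206 − 0.38800)/0.01866 = 0.03406/0.01866 = 1.825.
Two-sided p-value ≈ 2·Φ(−1.825) = 0.0680.

z = 1.825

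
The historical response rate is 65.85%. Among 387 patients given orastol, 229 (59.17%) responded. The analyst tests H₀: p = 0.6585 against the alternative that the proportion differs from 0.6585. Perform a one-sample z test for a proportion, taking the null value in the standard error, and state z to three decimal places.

p̂ = 229/387 ≈ 0.591731.
SE = √(p₀(1−p₀)/n) = √(0.22488/387) = 0.024106.
z = (0.591731 − 0.6585)/0.024106 = -0.066769/0.024106 = -2.770.
Two-sided p-value ≈ 2·Φ(−2.770) = 0.0056.

z = -2.770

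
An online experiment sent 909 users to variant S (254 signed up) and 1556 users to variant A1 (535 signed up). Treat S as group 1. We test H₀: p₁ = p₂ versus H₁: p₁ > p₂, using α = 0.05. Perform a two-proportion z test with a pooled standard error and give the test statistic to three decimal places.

z = -3.307

p̂₁ = 254/909 = 0.279428, p̂₂ = 535/1556 = 0.343830.
Pooled p̂ = (254+535)/(909+1556) = 789/2465 = 0.320081.
SE = √(0.217629 × 0.00174278) = 0.019475.
z = (0.279428 − 0.343830)/0.019475 = -0.064402/0.019475 = -3.307.
p-value = P(Z > -3.307) ≈ 0.9995. With α = 0.05, fail to reject H₀.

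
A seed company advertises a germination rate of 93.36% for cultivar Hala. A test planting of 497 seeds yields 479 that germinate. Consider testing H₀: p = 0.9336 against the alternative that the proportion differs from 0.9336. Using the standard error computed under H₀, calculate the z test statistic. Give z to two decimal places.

z = 2.70

p̂ = 479/497 = 0.9638.
SE = √(p₀(1−p₀)/n) = √(0.061991/497) = 0.0112.
z = (0.9638 − 0.9336)/0.0112 = 0.0302/0.0112 = 2.70.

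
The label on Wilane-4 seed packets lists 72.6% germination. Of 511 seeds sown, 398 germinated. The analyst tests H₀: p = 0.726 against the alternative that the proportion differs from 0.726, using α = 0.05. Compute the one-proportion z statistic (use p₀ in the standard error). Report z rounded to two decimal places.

p̂ = 398/511 ≈ 0.77886.
Under H₀, SE = √(0.726·0.274/511) = √(0.000389284) = 0.01973.
z = (0.77886 − 0.726)/0.01973 = 0.05286/0.01973 = 2.68.
p-value = 2·P(Z > 2.679) ≈ 0.0074. With α = 0.05, reject H₀.

z = 2.68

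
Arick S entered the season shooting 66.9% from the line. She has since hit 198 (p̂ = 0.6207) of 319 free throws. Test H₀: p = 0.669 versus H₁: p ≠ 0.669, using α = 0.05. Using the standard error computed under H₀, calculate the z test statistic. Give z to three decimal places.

p̂ = 198/319 ≈ 0.620690.
Standard error under H₀: √(0.669×0.331/319) = 0.026347.
z = (0.620690 − 0.669)/0.026347 = -0.048310/0.026347 = -1.834.
p-value = 2·P(Z > 1.834) ≈ 0.0667, so at α = 0.05 we fail to reject H₀.

z = -1.834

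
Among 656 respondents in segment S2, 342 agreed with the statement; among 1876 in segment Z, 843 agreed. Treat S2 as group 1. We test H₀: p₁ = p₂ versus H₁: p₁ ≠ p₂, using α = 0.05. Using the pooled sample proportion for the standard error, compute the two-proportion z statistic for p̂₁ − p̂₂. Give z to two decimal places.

z = 3.18

p̂₁ = 342/656 = 0.5213, p̂₂ = 843/1876 = 0.4494.
Pooled p̂ = (342+843)/(656+1876) = 1185/2532 = 0.4680.
SE = √(0.248977 × 0.00205744) = 0.0226.
z = (0.5213 − 0.4494)/0.0226 = 0.0719/0.0226 = 3.18.
Two-sided p-value ≈ 2·Φ(−3.180) = 0.0015, so at α = 0.05 we reject H₀.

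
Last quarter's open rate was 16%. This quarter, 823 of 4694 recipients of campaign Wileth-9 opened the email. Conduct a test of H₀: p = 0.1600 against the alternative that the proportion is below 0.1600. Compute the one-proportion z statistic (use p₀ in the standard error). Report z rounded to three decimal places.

z = 2.865

p̂ = 823/4694 ≈ 0.17533.
Under H₀, SE = √(0.16·0.84/4694) = √(2.86323e-05) = 0.00535.
z = (0.17533 − 0.16)/0.00535 = 0.01533/0.00535 = 2.865.
p-value = P(Z < 2.865) ≈ 0.9979.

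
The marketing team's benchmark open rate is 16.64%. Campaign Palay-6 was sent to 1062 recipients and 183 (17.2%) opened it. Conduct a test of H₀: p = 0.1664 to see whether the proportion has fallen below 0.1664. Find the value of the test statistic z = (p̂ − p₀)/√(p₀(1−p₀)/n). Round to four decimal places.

p̂ = 183/1062 = 0.1723164.
Standard error under H₀: √(0.1664×0.8336/1062) = 0.0114286.
z = (0.1723164 − 0.1664)/0.0114286 = 0.0059164/0.0114286 = 0.5177.

z = 0.5177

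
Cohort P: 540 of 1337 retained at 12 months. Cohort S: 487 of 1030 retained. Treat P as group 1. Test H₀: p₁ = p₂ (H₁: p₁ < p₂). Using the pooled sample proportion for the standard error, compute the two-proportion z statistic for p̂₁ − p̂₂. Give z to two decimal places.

p̂₁ = 540/1337 = 0.40389, p̂₂ = 487/1030 = 0.47282.
Pooled p̂ = (540+487)/(1337+1030) = 1027/2367 = 0.43388.
SE = √(0.245628 × 0.00171882) = 0.02055.
z = (0.40389 − 0.47282)/0.02055 = -0.06893/0.02055 = -3.35.
p-value = P(Z < -3.355) ≈ 0.0004.

z = -3.35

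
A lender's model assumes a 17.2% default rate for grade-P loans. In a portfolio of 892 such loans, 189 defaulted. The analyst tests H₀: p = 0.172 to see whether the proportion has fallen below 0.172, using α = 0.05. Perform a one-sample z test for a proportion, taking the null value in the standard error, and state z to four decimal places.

p̂ = 189/892 ≈ 0.2118834.
Under H₀, SE = √(0.172·0.828/892) = √(0.000159659) = 0.0126356.
z = (0.2118834 − 0.172)/0.0126356 = 0.0398834/0.0126356 = 3.1564.
p-value = P(Z < 3.156) ≈ 0.9992. With α = 0.05, fail to reject H₀.

z = 3.1564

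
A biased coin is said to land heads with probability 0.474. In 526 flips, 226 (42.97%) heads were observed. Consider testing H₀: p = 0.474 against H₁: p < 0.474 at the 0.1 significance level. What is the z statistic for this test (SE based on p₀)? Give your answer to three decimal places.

p̂ = 226/526 ≈ 0.42966.
Standard error under H₀: √(0.474×0.526/526) = 0.02177.
z = (0.42966 − 0.474)/0.02177 = -0.04434/0.02177 = -2.037.
p-value = P(Z < -2.037) ≈ 0.0208. With α = 0.1, reject H₀.

z = -2.037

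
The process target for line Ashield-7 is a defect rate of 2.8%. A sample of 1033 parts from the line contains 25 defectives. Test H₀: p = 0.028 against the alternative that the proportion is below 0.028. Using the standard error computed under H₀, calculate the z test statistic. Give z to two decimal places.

p̂ = 25/1033 = 0.02420.
Standard error under H₀: √(0.028×0.972/1033) = 0.00513.
z = (0.02420 − 0.028)/0.00513 = -0.00380/0.00513 = -0.74.
p-value = P(Z < -0.740) ≈ 0.2296.

z = -0.74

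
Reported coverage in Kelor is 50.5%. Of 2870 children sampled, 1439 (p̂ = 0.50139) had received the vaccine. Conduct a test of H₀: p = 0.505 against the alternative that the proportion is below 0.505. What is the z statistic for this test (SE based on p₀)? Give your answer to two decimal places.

p̂ = 1439/2870 = 0.5014.
Under H₀, SE = √(0.505·0.495/2870) = √(8.70993e-05) = 0.0093.
z = (0.5014 − 0.505)/0.0093 = -0.0036/0.0093 = -0.39.
p-value = P(Z < -0.386) ≈ 0.3496.

z = -0.39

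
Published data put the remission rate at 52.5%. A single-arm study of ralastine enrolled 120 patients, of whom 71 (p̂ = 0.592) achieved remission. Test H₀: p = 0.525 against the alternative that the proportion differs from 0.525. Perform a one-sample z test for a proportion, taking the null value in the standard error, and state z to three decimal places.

z = 1.462

p̂ = 71/120 = 0.59167.
SE = √(p₀(1−p₀)/n) = √(0.24937/120) = 0.04559.
z = (0.59167 − 0.525)/0.04559 = 0.06667/0.04559 = 1.462.
Two-sided p-value ≈ 2·Φ(−1.462) = 0.1436.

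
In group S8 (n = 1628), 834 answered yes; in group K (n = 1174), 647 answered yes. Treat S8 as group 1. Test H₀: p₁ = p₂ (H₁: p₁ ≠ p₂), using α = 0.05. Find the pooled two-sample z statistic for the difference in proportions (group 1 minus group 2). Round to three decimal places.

z = -2.031

p̂₁ = 834/1628 = 0.51229, p̂₂ = 647/1174 = 0.55111.
Pooled p̂ = (834+647)/(1628+1174) = 1481/2802 = 0.52855.
SE = √(p̂(1−p̂)(1/n₁+1/n₂)) = √(0.52855·0.47145·0.00146604) = √(0.000365315) = 0.01911.
z = (0.51229 − 0.55111)/0.01911 = -0.03882/0.01911 = -2.031.
Two-sided p-value ≈ 2·Φ(−2.031) = 0.0422; since p < α = 0.05, reject H₀.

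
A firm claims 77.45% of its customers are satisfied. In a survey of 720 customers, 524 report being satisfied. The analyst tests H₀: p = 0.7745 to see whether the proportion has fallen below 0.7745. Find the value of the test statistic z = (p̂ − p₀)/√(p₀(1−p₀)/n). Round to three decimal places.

p̂ = 524/720 ≈ 0.727778.
SE = √(p₀(1−p₀)/n) = √(0.17465/720) = 0.015575.
z = (0.727778 − 0.7745)/0.015575 = -0.046722/0.015575 = -3.000.
p-value = P(Z < -3.000) ≈ 0.0014.

z = -3.000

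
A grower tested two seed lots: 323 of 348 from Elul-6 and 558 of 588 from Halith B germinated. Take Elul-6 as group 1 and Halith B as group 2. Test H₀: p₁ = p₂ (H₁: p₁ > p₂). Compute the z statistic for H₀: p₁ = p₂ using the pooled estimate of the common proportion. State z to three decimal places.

z = -1.309

p̂₁ = 323/348 ≈ 0.92816, p̂₂ = 558/588 ≈ 0.94898.
Pooled p̂ = (323+558)/(348+588) = 881/936 = 0.94124.
SE = √(0.0553079 × 0.00457424) = 0.01591.
z = (0.92816 − 0.94898)/0.01591 = -0.02082/0.01591 = -1.309.
p-value = P(Z > -1.309) ≈ 0.9047.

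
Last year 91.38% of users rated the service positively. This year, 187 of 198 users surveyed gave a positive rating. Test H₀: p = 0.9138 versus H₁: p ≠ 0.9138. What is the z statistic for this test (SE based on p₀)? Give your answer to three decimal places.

z = 1.536

p̂ = 187/198 = 0.94444.
Standard error under H₀: √(0.9138×0.0862/198) = 0.01995.
z = (0.94444 − 0.9138)/0.01995 = 0.03064/0.01995 = 1.536.
Two-sided p-value ≈ 2·Φ(−1.536) = 0.1244.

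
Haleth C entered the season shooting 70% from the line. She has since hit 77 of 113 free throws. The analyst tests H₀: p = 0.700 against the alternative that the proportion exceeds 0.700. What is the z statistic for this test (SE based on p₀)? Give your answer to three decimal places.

p̂ = 77/113 = 0.68142.
Under H₀, SE = √(0.7·0.3/113) = √(0.00185841) = 0.04311.
z = (0.68142 − 0.7)/0.04311 = -0.01858/0.04311 = -0.431.

z = -0.431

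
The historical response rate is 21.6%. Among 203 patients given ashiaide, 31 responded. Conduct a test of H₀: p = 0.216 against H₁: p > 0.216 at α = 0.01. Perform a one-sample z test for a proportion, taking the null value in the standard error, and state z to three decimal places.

p̂ = 31/203 = 0.15271.
Standard error under H₀: √(0.216×0.784/203) = 0.02888.
z = (0.15271 − 0.216)/0.02888 = -0.06329/0.02888 = -2.191.
p-value = P(Z > -2.191) ≈ 0.9858; since p > α = 0.01, fail to reject H₀.

z = -2.191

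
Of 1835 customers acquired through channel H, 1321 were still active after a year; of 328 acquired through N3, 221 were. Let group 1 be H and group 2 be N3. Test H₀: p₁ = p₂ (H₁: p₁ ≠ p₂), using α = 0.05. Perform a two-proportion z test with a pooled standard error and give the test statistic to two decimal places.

p̂₁ = 1321/1835 = 0.7199, p̂₂ = 221/328 = 0.6738.
Pooled p̂ = (1321+221)/(1835+328) = 1542/2163 = 0.7129.
SE = √(0.204674 × 0.00359374) = 0.0271.
z = (0.7199 − 0.6738)/0.0271 = 0.0461/0.0271 = 1.70.
Two-sided p-value ≈ 2·Φ(−1.700) = 0.0891; since p > α = 0.05, fail to reject H₀.

z = 1.70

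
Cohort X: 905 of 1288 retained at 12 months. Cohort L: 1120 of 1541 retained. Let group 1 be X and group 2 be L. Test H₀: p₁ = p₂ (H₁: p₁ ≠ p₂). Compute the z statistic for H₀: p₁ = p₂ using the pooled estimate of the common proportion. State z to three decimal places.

p̂₁ = 905/1288 ≈ 0.70264, p̂₂ = 1120/1541 ≈ 0.72680.
Pooled p̂ = (905+1120)/(1288+1541) = 2025/2829 = 0.71580.
SE = √(p̂(1−p̂)(1/n₁+1/n₂)) = √(0.71580·0.28420·0.00142533) = √(0.000289954) = 0.01703.
z = (0.70264 − 0.72680)/0.01703 = -0.02416/0.01703 = -1.419.

z = -1.419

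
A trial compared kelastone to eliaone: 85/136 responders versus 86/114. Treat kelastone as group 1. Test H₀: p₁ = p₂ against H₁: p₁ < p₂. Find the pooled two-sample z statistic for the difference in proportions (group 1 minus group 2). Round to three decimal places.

p̂₁ = 85/136 = 0.62500, p̂₂ = 86/114 = 0.75439.
Pooled p̂ = (85+86)/(136+114) = 171/250 = 0.68400.
SE = √(0.216144 × 0.0161249) = 0.05904.
z = (0.62500 − 0.75439)/0.05904 = -0.12939/0.05904 = -2.192.
p-value = P(Z < -2.192) ≈ 0.0142.

z = -2.192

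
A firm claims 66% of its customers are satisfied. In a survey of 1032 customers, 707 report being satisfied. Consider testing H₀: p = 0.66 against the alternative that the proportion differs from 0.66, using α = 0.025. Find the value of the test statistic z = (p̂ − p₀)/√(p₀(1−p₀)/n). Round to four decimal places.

z = 1.7006

p̂ = 707/1032 = 0.6850775.
Under H₀, SE = √(0.66·0.34/1032) = √(0.000217442) = 0.0147459.
z = (0.6850775 − 0.66)/0.0147459 = 0.0250775/0.0147459 = 1.7006.
p-value = 2·P(Z > 1.701) ≈ 0.0890, so at α = 0.025 we fail to reject H₀.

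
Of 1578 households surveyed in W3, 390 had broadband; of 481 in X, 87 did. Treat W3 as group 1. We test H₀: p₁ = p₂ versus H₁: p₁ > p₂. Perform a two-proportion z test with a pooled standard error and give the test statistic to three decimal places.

z = 3.016

p̂₁ = 390/1578 ≈ 0.247148, p̂₂ = 87/481 ≈ 0.180873.
Pooled p̂ = (390+87)/(1578+481) = 477/2059 = 0.231666.
SE = √(0.177997 × 0.00271272) = 0.021974.
z = (0.247148 − 0.180873)/0.021974 = 0.066275/0.021974 = 3.016.
p-value = P(Z > 3.016) ≈ 0.0013.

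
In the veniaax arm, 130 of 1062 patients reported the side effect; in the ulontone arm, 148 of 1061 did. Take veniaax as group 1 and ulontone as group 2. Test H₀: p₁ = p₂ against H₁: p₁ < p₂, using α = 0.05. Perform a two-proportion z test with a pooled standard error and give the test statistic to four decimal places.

p̂₁ = 130/1062 = 0.1224105, p̂₂ = 148/1061 = 0.1394910.
Pooled p̂ = (130+148)/(1062+1061) = 278/2123 = 0.1309468.
SE = √(0.1138 × 0.00188413) = 0.0146429.
z = (0.1224105 − 0.1394910)/0.0146429 = -0.0170805/0.0146429 = -1.1665.
p-value = P(Z < -1.166) ≈ 0.1217, so at α = 0.05 we fail to reject H₀.

z = -1.1665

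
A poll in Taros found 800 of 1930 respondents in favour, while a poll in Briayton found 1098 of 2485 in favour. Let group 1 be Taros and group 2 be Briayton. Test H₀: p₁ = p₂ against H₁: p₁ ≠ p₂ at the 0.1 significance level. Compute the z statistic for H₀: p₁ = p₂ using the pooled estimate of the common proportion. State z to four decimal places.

p̂₁ = 800/1930 ≈ 0.414508, p̂₂ = 1098/2485 ≈ 0.441851.
Pooled p̂ = (800+1098)/(1930+2485) = 1898/4415 = 0.429898.
SE = √(0.245086 × 0.000920549) = 0.015020.
z = (0.414508 − 0.441851)/0.015020 = -0.027343/0.015020 = -1.8204.
Two-sided p-value ≈ 2·Φ(−1.820) = 0.0687, so at α = 0.1 we reject H₀.

z = -1.8204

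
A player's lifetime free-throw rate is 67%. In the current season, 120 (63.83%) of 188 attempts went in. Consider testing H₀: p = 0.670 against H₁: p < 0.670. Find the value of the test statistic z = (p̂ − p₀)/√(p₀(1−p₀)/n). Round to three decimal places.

p̂ = 120/188 ≈ 0.63830.
Under H₀, SE = √(0.67·0.33/188) = √(0.00117606) = 0.03429.
z = (0.63830 − 0.67)/0.03429 = -0.03170/0.03429 = -0.924.

z = -0.924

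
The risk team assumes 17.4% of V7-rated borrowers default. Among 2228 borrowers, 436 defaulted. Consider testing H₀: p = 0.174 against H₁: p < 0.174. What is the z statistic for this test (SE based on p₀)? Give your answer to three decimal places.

z = 2.701

p̂ = 436/2228 = 0.19569.
Standard error under H₀: √(0.174×0.826/2228) = 0.00803.
z = (0.19569 − 0.174)/0.00803 = 0.02169/0.00803 = 2.701.
p-value = P(Z < 2.701) ≈ 0.9965.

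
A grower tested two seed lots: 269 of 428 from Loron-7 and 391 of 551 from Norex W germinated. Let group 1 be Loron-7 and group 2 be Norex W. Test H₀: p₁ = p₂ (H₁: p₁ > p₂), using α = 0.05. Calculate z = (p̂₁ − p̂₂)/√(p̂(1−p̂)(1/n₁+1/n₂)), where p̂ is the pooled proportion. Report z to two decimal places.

p̂₁ = 269/428 ≈ 0.6285, p̂₂ = 391/551 ≈ 0.7096.
Pooled p̂ = (269+391)/(428+551) = 660/979 = 0.6742.
SE = √(p̂(1−p̂)(1/n₁+1/n₂)) = √(0.6742·0.3258·0.00415133) = √(0.00091192) = 0.0302.
z = (0.6285 − 0.7096)/0.0302 = -0.0811/0.0302 = -2.69.
p-value = P(Z > -2.686) ≈ 0.9964; since p > α = 0.05, fail to reject H₀.

z = -2.69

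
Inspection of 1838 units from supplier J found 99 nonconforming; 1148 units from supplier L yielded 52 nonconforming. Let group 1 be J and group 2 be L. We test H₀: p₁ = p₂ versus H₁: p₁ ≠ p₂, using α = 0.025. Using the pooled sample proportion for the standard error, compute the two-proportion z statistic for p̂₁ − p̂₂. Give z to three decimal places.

z = 1.039

p̂₁ = 99/1838 = 0.05386, p̂₂ = 52/1148 = 0.04530.
Pooled p̂ = (99+52)/(1838+1148) = 151/2986 = 0.05057.
SE = √(p̂(1−p̂)(1/n₁+1/n₂)) = √(0.05057·0.94943·0.00141515) = √(6.79443e-05) = 0.00824.
z = (0.05386 − 0.04530)/0.00824 = 0.00856/0.00824 = 1.039.
Two-sided p-value ≈ 2·Φ(−1.039) = 0.2987, so at α = 0.025 we fail to reject H₀.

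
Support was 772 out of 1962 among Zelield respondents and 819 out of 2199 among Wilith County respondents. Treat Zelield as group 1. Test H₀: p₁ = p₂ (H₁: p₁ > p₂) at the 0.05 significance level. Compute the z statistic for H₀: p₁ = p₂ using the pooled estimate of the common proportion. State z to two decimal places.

z = 1.39

p̂₁ = 772/1962 ≈ 0.39348, p̂₂ = 819/2199 ≈ 0.37244.
Pooled p̂ = (772+819)/(1962+2199) = 1591/4161 = 0.38236.
SE = √(p̂(1−p̂)(1/n₁+1/n₂)) = √(0.38236·0.61764·0.000964436) = √(0.000227762) = 0.01509.
z = (0.39348 − 0.37244)/0.01509 = 0.02104/0.01509 = 1.39.
p-value = P(Z > 1.394) ≈ 0.0817, so at α = 0.05 we fail to reject H₀.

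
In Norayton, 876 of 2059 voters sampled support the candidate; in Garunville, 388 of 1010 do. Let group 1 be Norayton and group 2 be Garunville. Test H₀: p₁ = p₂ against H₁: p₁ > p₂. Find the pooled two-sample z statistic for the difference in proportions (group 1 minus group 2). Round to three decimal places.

p̂₁ = 876/2059 = 0.42545, p̂₂ = 388/1010 = 0.38416.
Pooled p̂ = (876+388)/(2059+1010) = 1264/3069 = 0.41186.
SE = √(0.242231 × 0.00147577) = 0.01891.
z = (0.42545 − 0.38416)/0.01891 = 0.04129/0.01891 = 2.184.

z = 2.184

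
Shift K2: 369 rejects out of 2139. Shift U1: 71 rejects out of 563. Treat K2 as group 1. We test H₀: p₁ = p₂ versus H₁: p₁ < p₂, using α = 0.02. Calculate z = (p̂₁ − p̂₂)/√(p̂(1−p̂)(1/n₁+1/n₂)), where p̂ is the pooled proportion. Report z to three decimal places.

p̂₁ = 369/2139 = 0.17251, p̂₂ = 71/563 = 0.12611.
Pooled p̂ = (369+71)/(2139+563) = 440/2702 = 0.16284.
SE = √(p̂(1−p̂)(1/n₁+1/n₂)) = √(0.16284·0.83716·0.00224371) = √(0.000305873) = 0.01749.
z = (0.17251 − 0.12611)/0.01749 = 0.04640/0.01749 = 2.653.
p-value = P(Z < 2.653) ≈ 0.9960; since p > α = 0.02, fail to reject H₀.

z = 2.653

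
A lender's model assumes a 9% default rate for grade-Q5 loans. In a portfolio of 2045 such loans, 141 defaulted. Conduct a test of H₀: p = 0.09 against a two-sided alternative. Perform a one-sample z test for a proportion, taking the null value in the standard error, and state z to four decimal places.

z = -3.3265

p̂ = 141/2045 ≈ 0.0689487.
Under H₀, SE = √(0.09·0.91/2045) = √(4.00489e-05) = 0.0063284.
z = (0.0689487 − 0.09)/0.0063284 = -0.0210513/0.0063284 = -3.3265.
p-value = 2·P(Z > 3.326) ≈ 0.0009.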